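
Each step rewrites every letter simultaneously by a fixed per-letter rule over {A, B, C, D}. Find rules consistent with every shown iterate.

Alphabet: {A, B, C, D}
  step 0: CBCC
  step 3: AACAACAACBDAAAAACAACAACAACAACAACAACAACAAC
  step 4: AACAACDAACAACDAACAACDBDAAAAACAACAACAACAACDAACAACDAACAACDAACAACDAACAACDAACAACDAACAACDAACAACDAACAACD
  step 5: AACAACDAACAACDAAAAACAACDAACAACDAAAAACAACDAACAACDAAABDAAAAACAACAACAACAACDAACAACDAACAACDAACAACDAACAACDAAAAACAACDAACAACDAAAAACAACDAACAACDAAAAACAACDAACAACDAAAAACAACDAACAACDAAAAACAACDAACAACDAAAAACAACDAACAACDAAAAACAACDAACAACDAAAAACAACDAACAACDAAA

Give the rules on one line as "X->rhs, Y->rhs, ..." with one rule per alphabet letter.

A->AAC, B->BD, C->D, D->AAA

  step 4 ⇒ step 5: AACAACDAACAACDAACAACDBDAAAAACAACAACAACAACDAACAACDAACAACDAACAACDAACAACDAACAACDAACAACDAACAACDAACAACD ⇒ AAC·AAC·D·AAC·AAC·D·AAA·AAC·AAC·D·AAC·AAC·D·AAA·AAC·AAC·D·AAC·AAC·D·AAA·BD·AAA·AAC·AAC·AAC·AAC·AAC·D·AAC·AAC·D·AAC·AAC·D·AAC·AAC·D·AAC·AAC·D·AAA·AAC·AAC·D·AAC·AAC·D·AAA·AAC·AAC·D·AAC·AAC·D·AAA·AAC·AAC·D·AAC·AAC·D·AAA·AAC·AAC·D·AAC·AAC·D·AAA·AAC·AAC·D·AAC·AAC·D·AAA·AAC·AAC·D·AAC·AAC·D·AAA·AAC·AAC·D·AAC·AAC·D·AAA·AAC·AAC·D·AAC·AAC·D·AAA
    A ↦ AAC
    B ↦ BD
    C ↦ D
    D ↦ AAA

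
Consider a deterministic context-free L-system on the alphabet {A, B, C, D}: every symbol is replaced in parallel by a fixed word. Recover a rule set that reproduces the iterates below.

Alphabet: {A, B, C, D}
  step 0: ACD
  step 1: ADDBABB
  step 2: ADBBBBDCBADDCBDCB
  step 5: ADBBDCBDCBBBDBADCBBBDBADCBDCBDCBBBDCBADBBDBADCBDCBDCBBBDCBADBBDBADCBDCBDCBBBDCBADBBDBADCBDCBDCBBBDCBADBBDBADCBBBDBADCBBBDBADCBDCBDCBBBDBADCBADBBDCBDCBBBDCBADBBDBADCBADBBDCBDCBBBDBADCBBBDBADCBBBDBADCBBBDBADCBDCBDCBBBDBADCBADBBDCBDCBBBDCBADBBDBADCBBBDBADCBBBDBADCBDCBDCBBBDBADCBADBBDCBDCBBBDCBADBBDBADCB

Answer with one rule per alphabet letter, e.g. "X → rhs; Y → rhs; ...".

  step 1 ⇒ step 2: ADDBABB ⇒ AD·BB·BB·DCB·AD·DCB·DCB
    A ↦ AD
    B ↦ DCB
    D ↦ BB
  step 0 ⇒ step 1: ACD ⇒ AD·DBA·BB
    C ↦ DBA

A->AD, B->DCB, C->DBA, D->BB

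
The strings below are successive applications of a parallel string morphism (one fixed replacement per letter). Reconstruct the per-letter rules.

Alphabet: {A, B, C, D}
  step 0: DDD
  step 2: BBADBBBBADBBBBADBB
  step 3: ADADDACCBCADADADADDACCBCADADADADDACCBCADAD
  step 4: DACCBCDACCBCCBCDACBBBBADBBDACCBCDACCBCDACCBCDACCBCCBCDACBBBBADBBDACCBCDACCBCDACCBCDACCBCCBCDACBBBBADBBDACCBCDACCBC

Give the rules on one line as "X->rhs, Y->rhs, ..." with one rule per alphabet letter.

A->DAC, B->AD, C->BB, D->CBC

  step 3 ⇒ step 4: ADADDACCBCADADADADDACCBCADADADADDACCBCADAD ⇒ DAC·CBC·DAC·CBC·CBC·DAC·BB·BB·AD·BB·DAC·CBC·DAC·CBC·DAC·CBC·DAC·CBC·CBC·DAC·BB·BB·AD·BB·DAC·CBC·DAC·CBC·DAC·CBC·DAC·CBC·CBC·DAC·BB·BB·AD·BB·DAC·CBC·DAC·CBC
    A ↦ DAC
    B ↦ AD
    C ↦ BB
    D ↦ CBC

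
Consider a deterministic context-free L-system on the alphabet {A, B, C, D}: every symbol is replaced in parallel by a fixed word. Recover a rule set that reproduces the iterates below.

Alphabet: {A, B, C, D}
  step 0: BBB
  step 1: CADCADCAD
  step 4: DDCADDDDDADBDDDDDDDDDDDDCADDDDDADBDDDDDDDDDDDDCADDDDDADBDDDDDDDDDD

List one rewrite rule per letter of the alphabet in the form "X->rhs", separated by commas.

A->DB, B->CAD, C->A, D->DD

  step 0 ⇒ step 1: BBB ⇒ CAD·CAD·CAD
    B ↦ CAD
    A ↦ DB  (constrained at step 1)
    C ↦ A  (constrained at step 1)
    D ↦ DD  (constrained at step 1)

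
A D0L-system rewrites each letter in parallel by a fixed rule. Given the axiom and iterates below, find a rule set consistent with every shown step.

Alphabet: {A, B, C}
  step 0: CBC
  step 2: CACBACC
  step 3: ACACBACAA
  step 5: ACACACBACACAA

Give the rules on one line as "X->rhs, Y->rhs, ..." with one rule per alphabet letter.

A->C, B->CBA, C->A

  step 2 ⇒ step 3: CACBACC ⇒ A·C·A·CBA·C·A·A
    A ↦ C
    B ↦ CBA
    C ↦ A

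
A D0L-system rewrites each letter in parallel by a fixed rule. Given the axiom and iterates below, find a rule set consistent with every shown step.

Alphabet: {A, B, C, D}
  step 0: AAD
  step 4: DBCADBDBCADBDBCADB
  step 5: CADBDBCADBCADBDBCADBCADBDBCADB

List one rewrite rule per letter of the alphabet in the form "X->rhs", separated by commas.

  step 4 ⇒ step 5: DBCADBDBCADBDBCADB ⇒ CA·DB·D·B·CA·DB·CA·DB·D·B·CA·DB·CA·DB·D·B·CA·DB
    A ↦ B
    B ↦ DB
    C ↦ D
    D ↦ CA

A->B, B->DB, C->D, D->CA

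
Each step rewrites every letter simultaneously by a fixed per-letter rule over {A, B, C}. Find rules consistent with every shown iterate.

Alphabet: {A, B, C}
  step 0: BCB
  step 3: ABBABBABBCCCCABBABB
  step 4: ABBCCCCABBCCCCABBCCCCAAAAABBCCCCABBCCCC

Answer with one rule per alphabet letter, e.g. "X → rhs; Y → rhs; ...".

A->ABB, B->CC, C->A

  step 3 ⇒ step 4: ABBABBABBCCCCABBABB ⇒ ABB·CC·CC·ABB·CC·CC·ABB·CC·CC·A·A·A·A·ABB·CC·CC·ABB·CC·CC
    A ↦ ABB
    B ↦ CC
    C ↦ A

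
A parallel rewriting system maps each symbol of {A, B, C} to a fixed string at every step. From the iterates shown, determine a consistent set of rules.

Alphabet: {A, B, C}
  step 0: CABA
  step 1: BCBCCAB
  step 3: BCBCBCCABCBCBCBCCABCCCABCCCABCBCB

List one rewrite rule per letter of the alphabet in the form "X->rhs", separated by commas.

  step 0 ⇒ step 1: CABA ⇒ BC·B·CCA·B
    A ↦ B
    B ↦ CCA
    C ↦ BC

A->B, B->CCA, C->BC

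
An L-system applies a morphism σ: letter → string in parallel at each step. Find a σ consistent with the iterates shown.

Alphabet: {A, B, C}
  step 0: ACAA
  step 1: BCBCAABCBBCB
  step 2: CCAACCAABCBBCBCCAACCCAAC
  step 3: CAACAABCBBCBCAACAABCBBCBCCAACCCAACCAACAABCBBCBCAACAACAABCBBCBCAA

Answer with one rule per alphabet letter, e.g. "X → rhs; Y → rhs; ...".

  step 2 ⇒ step 3: CCAACCAABCBBCBCCAACCCAAC ⇒ CAA·CAA·BCB·BCB·CAA·CAA·BCB·BCB·C·CAA·C·C·CAA·C·CAA·CAA·BCB·BCB·CAA·CAA·CAA·BCB·BCB·CAA
    A ↦ BCB
    B ↦ C
    C ↦ CAA

A->BCB, B->C, C->CAA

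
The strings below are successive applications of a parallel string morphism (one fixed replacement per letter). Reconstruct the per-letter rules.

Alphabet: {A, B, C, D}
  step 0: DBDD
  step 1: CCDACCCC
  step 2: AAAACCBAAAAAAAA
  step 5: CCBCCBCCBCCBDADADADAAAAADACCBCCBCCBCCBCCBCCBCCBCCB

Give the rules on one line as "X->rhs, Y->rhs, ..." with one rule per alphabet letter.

A->B, B->DA, C->AA, D->CC

  step 1 ⇒ step 2: CCDACCCC ⇒ AA·AA·CC·B·AA·AA·AA·AA
    A ↦ B
    C ↦ AA
    D ↦ CC
  step 0 ⇒ step 1: DBDD ⇒ CC·DA·CC·CC
    B ↦ DA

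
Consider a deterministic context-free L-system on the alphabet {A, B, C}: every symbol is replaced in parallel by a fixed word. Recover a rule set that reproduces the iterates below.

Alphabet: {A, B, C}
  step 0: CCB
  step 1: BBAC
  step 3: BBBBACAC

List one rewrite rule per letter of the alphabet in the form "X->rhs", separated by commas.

  step 0 ⇒ step 1: CCB ⇒ B·B·AC
    B ↦ AC
    C ↦ B
    A ↦ B  (constrained at step 1)

A->B, B->AC, C->B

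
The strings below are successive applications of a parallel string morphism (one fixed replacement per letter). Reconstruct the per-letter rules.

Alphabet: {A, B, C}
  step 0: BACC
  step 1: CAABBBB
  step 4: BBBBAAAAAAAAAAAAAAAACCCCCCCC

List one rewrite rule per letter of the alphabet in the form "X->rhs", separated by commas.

  step 0 ⇒ step 1: BACC ⇒ C·AA·BB·BB
    A ↦ AA
    B ↦ C
    C ↦ BB

A->AA, B->C, C->BB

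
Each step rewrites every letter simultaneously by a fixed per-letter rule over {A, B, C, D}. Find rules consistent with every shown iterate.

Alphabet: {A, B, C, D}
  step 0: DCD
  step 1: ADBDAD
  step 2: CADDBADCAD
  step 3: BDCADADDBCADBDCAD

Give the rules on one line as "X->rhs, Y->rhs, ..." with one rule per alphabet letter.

A->C, B->DB, C->BD, D->AD

  step 2 ⇒ step 3: CADDBADCAD ⇒ BD·C·AD·AD·DB·C·AD·BD·C·AD
    A ↦ C
    B ↦ DB
    C ↦ BD
    D ↦ AD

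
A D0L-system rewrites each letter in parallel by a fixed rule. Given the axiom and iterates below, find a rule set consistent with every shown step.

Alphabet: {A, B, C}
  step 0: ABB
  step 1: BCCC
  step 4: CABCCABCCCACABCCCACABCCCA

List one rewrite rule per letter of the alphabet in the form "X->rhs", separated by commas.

A->BC, B->C, C->CA

  step 0 ⇒ step 1: ABB ⇒ BC·C·C
    A ↦ BC
    B ↦ C
    C ↦ CA  (constrained at step 1)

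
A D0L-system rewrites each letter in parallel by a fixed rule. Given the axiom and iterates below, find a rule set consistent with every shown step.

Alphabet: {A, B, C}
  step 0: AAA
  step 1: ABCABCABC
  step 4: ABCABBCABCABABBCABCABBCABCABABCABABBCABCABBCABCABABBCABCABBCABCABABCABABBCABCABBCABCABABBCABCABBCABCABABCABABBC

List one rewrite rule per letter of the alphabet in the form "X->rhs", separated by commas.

  step 0 ⇒ step 1: AAA ⇒ ABC·ABC·ABC
    A ↦ ABC
    B ↦ AB  (constrained at step 1)
    C ↦ BC  (constrained at step 1)

A->ABC, B->AB, C->BC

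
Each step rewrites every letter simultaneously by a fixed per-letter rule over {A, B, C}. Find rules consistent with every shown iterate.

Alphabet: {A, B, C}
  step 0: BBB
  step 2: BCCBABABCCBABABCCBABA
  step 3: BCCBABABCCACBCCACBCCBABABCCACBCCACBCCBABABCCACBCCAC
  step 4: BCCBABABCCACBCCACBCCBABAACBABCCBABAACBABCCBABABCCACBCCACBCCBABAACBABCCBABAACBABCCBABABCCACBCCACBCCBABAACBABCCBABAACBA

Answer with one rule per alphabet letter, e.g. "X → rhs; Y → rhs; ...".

  step 3 ⇒ step 4: BCCBABABCCACBCCACBCCBABABCCACBCCACBCCBABABCCACBCCAC ⇒ BCC·BA·BA·BCC·AC·BCC·AC·BCC·BA·BA·AC·BA·BCC·BA·BA·AC·BA·BCC·BA·BA·BCC·AC·BCC·AC·BCC·BA·BA·AC·BA·BCC·BA·BA·AC·BA·BCC·BA·BA·BCC·AC·BCC·AC·BCC·BA·BA·AC·BA·BCC·BA·BA·AC·BA
    A ↦ AC
    B ↦ BCC
    C ↦ BA

A->AC, B->BCC, C->BA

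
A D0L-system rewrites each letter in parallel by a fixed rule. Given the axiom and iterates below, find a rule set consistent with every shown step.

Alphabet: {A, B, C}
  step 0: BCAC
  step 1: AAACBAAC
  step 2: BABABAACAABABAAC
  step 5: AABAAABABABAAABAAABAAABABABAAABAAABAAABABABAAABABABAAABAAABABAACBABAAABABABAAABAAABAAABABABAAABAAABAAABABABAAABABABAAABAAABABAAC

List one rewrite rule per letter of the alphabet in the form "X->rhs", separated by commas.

  step 1 ⇒ step 2: AAACBAAC ⇒ BA·BA·BA·AC·AA·BA·BA·AC
    A ↦ BA
    B ↦ AA
    C ↦ AC

A->BA, B->AA, C->AC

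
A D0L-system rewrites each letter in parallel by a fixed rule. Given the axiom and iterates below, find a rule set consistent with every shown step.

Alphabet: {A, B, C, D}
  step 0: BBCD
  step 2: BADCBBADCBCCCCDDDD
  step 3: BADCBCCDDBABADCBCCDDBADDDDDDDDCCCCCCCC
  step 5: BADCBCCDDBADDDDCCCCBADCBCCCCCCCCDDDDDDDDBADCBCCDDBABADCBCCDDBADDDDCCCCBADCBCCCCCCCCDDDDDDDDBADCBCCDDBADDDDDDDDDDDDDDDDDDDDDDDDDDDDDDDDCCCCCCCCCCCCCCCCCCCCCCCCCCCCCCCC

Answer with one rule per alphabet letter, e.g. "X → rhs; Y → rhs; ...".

  step 2 ⇒ step 3: BADCBBADCBCCCCDDDD ⇒ BA·DCB·CC·DD·BA·BA·DCB·CC·DD·BA·DD·DD·DD·DD·CC·CC·CC·CC
    A ↦ DCB
    B ↦ BA
    C ↦ DD
    D ↦ CC

A->DCB, B->BA, C->DD, D->CC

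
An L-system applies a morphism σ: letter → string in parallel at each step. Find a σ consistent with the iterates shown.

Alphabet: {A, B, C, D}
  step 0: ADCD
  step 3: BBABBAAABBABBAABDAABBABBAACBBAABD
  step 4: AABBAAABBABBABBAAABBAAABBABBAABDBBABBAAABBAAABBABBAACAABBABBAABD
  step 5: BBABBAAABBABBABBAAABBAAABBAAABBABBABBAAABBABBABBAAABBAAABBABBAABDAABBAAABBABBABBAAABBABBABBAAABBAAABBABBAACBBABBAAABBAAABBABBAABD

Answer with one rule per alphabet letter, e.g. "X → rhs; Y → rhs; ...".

  step 4 ⇒ step 5: AABBAAABBABBABBAAABBAAABBABBAABDBBABBAAABBAAABBABBAACAABBABBAABD ⇒ BBA·BBA·A·A·BBA·BBA·BBA·A·A·BBA·A·A·BBA·A·A·BBA·BBA·BBA·A·A·BBA·BBA·BBA·A·A·BBA·A·A·BBA·BBA·A·BD·A·A·BBA·A·A·BBA·BBA·BBA·A·A·BBA·BBA·BBA·A·A·BBA·A·A·BBA·BBA·AC·BBA·BBA·A·A·BBA·A·A·BBA·BBA·A·BD
    A ↦ BBA
    B ↦ A
    C ↦ AC
    D ↦ BD

A->BBA, B->A, C->AC, D->BD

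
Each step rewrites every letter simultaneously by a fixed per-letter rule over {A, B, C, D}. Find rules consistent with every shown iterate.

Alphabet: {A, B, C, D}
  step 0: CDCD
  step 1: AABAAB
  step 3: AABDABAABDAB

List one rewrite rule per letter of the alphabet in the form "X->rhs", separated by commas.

  step 0 ⇒ step 1: CDCD ⇒ A·AB·A·AB
    C ↦ A
    D ↦ AB
    A ↦ C  (constrained at step 1)
    B ↦ BD  (constrained at step 1)

A->C, B->BD, C->A, D->AB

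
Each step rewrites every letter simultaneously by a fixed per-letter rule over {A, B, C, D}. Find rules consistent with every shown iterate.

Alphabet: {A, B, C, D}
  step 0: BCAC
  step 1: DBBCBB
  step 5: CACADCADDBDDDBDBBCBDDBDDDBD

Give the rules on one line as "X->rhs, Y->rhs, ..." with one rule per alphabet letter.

A->BCB, B->D, C->B, D->CA

  step 0 ⇒ step 1: BCAC ⇒ D·B·BCB·B
    A ↦ BCB
    B ↦ D
    C ↦ B
    D ↦ CA  (constrained at step 1)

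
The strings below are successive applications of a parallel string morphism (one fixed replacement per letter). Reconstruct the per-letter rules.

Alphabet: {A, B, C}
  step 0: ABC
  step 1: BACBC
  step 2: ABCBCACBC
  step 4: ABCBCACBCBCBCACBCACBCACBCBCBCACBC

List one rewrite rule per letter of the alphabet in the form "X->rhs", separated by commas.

  step 1 ⇒ step 2: BACBC ⇒ A·B·CBC·A·CBC
    A ↦ B
    B ↦ A
    C ↦ CBC

A->B, B->A, C->CBC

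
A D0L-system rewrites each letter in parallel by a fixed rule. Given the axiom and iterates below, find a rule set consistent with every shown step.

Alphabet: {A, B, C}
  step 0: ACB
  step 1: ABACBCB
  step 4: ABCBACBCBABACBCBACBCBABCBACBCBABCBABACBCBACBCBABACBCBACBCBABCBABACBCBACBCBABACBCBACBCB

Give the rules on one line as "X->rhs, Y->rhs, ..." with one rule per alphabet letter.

A->AB, B->CB, C->ACB

  step 0 ⇒ step 1: ACB ⇒ AB·ACB·CB
    A ↦ AB
    B ↦ CB
    C ↦ ACB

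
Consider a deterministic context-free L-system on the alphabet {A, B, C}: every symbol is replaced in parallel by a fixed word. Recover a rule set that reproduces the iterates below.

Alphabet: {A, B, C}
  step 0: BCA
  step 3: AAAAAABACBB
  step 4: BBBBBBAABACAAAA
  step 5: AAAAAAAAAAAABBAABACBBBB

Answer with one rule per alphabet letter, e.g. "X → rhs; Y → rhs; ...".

A->B, B->AA, C->AC

  step 4 ⇒ step 5: BBBBBBAABACAAAA ⇒ AA·AA·AA·AA·AA·AA·B·B·AA·B·AC·B·B·B·B
    A ↦ B
    B ↦ AA
    C ↦ AC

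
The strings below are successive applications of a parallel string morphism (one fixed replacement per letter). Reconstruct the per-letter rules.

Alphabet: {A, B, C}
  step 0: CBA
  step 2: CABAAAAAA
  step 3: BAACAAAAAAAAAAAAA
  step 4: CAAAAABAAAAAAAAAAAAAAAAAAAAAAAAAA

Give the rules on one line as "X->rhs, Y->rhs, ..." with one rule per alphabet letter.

  step 3 ⇒ step 4: BAACAAAAAAAAAAAAA ⇒ CA·AA·AA·B·AA·AA·AA·AA·AA·AA·AA·AA·AA·AA·AA·AA·AA
    A ↦ AA
    B ↦ CA
    C ↦ B

A->AA, B->CA, C->B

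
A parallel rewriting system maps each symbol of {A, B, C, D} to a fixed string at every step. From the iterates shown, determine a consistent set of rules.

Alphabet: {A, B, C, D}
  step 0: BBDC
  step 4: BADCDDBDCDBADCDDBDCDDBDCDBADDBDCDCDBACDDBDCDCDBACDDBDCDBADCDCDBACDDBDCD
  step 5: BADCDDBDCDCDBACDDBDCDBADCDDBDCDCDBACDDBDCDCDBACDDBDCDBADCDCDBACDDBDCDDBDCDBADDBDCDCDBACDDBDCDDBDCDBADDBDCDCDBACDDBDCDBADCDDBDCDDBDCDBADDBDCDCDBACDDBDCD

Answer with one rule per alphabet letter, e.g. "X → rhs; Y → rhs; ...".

  step 4 ⇒ step 5: BADCDDBDCDBADCDDBDCDDBDCDBADDBDCDCDBACDDBDCDCDBACDDBDCDBADCDCDBACDDBDCD ⇒ BA·D·CD·DBD·CD·CD·BA·CD·DBD·CD·BA·D·CD·DBD·CD·CD·BA·CD·DBD·CD·CD·BA·CD·DBD·CD·BA·D·CD·CD·BA·CD·DBD·CD·DBD·CD·BA·D·DBD·CD·CD·BA·CD·DBD·CD·DBD·CD·BA·D·DBD·CD·CD·BA·CD·DBD·CD·BA·D·CD·DBD·CD·DBD·CD·BA·D·DBD·CD·CD·BA·CD·DBD·CD
    A ↦ D
    B ↦ BA
    C ↦ DBD
    D ↦ CD

A->D, B->BA, C->DBD, D->CD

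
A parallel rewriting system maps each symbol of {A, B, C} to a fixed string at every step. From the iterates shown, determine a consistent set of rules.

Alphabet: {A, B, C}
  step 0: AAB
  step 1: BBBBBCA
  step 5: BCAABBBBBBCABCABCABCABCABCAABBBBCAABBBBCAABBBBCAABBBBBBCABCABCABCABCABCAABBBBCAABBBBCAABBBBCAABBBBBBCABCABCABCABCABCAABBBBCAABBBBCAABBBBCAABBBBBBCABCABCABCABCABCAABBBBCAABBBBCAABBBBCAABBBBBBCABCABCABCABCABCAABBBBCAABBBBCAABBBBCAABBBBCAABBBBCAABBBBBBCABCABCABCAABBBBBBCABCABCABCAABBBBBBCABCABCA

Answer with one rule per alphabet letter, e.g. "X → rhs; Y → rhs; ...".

A->BB, B->BCA, C->AB

  step 0 ⇒ step 1: AAB ⇒ BB·BB·BCA
    A ↦ BB
    B ↦ BCA
    C ↦ AB  (constrained at step 1)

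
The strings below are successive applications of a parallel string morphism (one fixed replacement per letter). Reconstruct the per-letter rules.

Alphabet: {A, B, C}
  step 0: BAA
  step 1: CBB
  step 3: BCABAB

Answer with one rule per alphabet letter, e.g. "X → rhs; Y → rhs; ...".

  step 0 ⇒ step 1: BAA ⇒ C·B·B
    A ↦ B
    B ↦ C
    C ↦ AB  (constrained at step 1)

A->B, B->C, C->AB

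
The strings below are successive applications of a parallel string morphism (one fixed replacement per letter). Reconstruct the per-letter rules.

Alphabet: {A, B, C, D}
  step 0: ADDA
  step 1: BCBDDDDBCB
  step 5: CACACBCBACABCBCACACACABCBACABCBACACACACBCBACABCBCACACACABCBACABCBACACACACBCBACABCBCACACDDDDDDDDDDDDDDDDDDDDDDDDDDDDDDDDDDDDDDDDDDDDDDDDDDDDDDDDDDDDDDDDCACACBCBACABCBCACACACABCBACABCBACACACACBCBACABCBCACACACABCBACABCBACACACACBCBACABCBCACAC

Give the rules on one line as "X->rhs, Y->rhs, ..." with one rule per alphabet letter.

A->BCB, B->C, C->ACA, D->DD

  step 0 ⇒ step 1: ADDA ⇒ BCB·DD·DD·BCB
    A ↦ BCB
    D ↦ DD
    B ↦ C  (constrained at step 1)
    C ↦ ACA  (constrained at step 1)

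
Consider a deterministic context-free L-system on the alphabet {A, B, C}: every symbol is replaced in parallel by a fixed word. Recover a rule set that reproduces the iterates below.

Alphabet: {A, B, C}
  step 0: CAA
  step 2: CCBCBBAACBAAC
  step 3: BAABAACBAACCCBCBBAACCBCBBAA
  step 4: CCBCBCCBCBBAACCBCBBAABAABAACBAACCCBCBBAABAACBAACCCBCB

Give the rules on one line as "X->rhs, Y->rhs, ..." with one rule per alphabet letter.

  step 3 ⇒ step 4: BAABAACBAACCCBCBBAACCBCBBAA ⇒ C·CB·CB·C·CB·CB·BAA·C·CB·CB·BAA·BAA·BAA·C·BAA·C·C·CB·CB·BAA·BAA·C·BAA·C·C·CB·CB
    A ↦ CB
    B ↦ C
    C ↦ BAA

A->CB, B->C, C->BAA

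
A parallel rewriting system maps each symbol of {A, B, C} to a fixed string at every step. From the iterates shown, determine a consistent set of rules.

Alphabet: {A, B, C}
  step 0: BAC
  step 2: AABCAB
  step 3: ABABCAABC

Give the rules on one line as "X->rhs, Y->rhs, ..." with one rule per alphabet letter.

  step 2 ⇒ step 3: AABCAB ⇒ AB·AB·C·A·AB·C
    A ↦ AB
    B ↦ C
    C ↦ A

A->AB, B->C, C->A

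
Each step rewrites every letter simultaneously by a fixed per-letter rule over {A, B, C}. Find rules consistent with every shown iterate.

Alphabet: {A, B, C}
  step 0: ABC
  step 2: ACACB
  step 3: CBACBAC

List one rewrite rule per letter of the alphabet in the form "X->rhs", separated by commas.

A->CB, B->C, C->A

  step 2 ⇒ step 3: ACACB ⇒ CB·A·CB·A·C
    A ↦ CB
    B ↦ C
    C ↦ A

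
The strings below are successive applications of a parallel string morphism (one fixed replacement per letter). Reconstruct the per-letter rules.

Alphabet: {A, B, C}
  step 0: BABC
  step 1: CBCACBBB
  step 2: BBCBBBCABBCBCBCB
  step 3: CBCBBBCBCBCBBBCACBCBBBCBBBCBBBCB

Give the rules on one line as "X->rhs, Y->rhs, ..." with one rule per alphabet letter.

  step 2 ⇒ step 3: BBCBBBCABBCBCBCB ⇒ CB·CB·BB·CB·CB·CB·BB·CA·CB·CB·BB·CB·BB·CB·BB·CB
    A ↦ CA
    B ↦ CB
    C ↦ BB

A->CA, B->CB, C->BB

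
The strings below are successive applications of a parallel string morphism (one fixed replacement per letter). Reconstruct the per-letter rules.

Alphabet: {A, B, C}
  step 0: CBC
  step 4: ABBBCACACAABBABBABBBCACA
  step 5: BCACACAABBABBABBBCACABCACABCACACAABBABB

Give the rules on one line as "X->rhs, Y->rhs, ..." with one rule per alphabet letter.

A->B, B->CA, C->AB

  step 4 ⇒ step 5: ABBBCACACAABBABBABBBCACA ⇒ B·CA·CA·CA·AB·B·AB·B·AB·B·B·CA·CA·B·CA·CA·B·CA·CA·CA·AB·B·AB·B
    A ↦ B
    B ↦ CA
    C ↦ AB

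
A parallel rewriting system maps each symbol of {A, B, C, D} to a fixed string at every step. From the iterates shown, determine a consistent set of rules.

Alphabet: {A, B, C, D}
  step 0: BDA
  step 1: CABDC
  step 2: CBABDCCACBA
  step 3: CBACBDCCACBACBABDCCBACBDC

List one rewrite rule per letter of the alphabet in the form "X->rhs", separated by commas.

  step 2 ⇒ step 3: CBABDCCACBA ⇒ CBA·C·BDC·C·A·CBA·CBA·BDC·CBA·C·BDC
    A ↦ BDC
    B ↦ C
    C ↦ CBA
    D ↦ A

A->BDC, B->C, C->CBA, D->A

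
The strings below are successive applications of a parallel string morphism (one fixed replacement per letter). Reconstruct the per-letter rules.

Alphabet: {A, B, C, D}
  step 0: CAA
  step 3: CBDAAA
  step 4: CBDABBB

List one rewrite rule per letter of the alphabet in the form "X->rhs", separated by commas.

A->B, B->D, C->CB, D->A

  step 3 ⇒ step 4: CBDAAA ⇒ CB·D·A·B·B·B
    A ↦ B
    B ↦ D
    C ↦ CB
    D ↦ A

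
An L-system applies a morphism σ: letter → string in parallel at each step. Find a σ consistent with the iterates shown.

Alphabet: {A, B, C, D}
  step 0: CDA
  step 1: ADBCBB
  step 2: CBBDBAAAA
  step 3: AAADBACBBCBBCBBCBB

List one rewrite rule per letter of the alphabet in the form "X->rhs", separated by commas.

A->CBB, B->A, C->A, D->DB

  step 2 ⇒ step 3: CBBDBAAAA ⇒ A·A·A·DB·A·CBB·CBB·CBB·CBB
    A ↦ CBB
    B ↦ A
    C ↦ A
    D ↦ DB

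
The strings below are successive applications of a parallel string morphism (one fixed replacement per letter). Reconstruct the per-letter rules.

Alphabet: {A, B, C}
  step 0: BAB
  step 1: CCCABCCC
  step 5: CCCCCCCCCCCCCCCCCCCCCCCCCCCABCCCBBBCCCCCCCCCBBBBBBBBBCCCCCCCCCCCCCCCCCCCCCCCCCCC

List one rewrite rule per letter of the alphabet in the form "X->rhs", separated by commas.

  step 0 ⇒ step 1: BAB ⇒ CCC·AB·CCC
    A ↦ AB
    B ↦ CCC
    C ↦ B  (constrained at step 1)

A->AB, B->CCC, C->B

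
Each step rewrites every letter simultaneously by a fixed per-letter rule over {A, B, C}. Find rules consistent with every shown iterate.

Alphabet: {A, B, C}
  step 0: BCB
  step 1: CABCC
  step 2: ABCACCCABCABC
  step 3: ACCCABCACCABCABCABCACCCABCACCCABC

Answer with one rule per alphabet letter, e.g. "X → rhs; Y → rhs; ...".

  step 2 ⇒ step 3: ABCACCCABCABC ⇒ ACC·C·ABC·ACC·ABC·ABC·ABC·ACC·C·ABC·ACC·C·ABC
    A ↦ ACC
    B ↦ C
    C ↦ ABC

A->ACC, B->C, C->ABC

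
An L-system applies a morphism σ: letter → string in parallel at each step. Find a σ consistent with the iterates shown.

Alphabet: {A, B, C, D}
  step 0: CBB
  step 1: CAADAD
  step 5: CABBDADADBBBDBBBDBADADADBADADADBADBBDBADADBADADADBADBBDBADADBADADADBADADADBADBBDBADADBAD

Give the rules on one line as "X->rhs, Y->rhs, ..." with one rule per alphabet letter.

A->BBD, B->AD, C->CA, D->B

  step 0 ⇒ step 1: CBB ⇒ CA·AD·AD
    B ↦ AD
    C ↦ CA
    A ↦ BBD  (constrained at step 1)
    D ↦ B  (constrained at step 1)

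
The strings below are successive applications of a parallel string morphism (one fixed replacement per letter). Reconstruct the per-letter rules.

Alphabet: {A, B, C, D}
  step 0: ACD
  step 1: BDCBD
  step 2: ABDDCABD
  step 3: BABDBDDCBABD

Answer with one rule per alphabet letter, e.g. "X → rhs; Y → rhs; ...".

A->B, B->A, C->DC, D->BD

  step 2 ⇒ step 3: ABDDCABD ⇒ B·A·BD·BD·DC·B·A·BD
    A ↦ B
    B ↦ A
    C ↦ DC
    D ↦ BD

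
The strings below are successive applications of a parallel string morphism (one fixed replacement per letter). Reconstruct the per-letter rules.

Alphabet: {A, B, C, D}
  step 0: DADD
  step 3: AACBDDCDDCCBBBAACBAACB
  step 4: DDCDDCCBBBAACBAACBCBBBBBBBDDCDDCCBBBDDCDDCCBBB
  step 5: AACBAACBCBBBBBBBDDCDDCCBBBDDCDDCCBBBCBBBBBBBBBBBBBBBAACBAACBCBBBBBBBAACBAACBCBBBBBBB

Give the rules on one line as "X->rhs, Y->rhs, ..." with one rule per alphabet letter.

A->DDC, B->BB, C->CB, D->A

  step 4 ⇒ step 5: DDCDDCCBBBAACBAACBCBBBBBBBDDCDDCCBBBDDCDDCCBBB ⇒ A·A·CB·A·A·CB·CB·BB·BB·BB·DDC·DDC·CB·BB·DDC·DDC·CB·BB·CB·BB·BB·BB·BB·BB·BB·BB·A·A·CB·A·A·CB·CB·BB·BB·BB·A·A·CB·A·A·CB·CB·BB·BB·BB
    A ↦ DDC
    B ↦ BB
    C ↦ CB
    D ↦ A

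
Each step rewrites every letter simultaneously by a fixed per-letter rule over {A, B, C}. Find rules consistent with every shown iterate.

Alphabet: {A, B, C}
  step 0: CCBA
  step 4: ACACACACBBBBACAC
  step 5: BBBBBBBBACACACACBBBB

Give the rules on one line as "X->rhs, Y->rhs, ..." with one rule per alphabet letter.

  step 4 ⇒ step 5: ACACACACBBBBACAC ⇒ B·B·B·B·B·B·B·B·AC·AC·AC·AC·B·B·B·B
    A ↦ B
    B ↦ AC
    C ↦ B

A->B, B->AC, C->B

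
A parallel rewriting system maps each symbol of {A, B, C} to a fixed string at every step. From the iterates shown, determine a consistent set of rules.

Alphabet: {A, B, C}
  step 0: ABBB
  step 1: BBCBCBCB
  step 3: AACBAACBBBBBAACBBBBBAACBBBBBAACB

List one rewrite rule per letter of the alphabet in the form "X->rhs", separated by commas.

  step 0 ⇒ step 1: ABBB ⇒ BB·CB·CB·CB
    A ↦ BB
    B ↦ CB
    C ↦ AA  (constrained at step 1)

A->BB, B->CB, C->AA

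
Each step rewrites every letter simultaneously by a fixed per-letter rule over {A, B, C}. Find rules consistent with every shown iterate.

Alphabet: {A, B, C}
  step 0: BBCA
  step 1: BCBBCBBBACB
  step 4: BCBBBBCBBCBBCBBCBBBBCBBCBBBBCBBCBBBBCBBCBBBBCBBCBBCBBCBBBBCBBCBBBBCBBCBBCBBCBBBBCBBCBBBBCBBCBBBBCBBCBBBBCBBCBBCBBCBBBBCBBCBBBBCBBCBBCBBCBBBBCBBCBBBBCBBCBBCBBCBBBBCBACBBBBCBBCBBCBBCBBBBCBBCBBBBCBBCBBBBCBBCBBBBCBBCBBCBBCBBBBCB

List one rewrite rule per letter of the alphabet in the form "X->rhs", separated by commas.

  step 0 ⇒ step 1: BBCA ⇒ BCB·BCB·BB·ACB
    A ↦ ACB
    B ↦ BCB
    C ↦ BB

A->ACB, B->BCB, C->BB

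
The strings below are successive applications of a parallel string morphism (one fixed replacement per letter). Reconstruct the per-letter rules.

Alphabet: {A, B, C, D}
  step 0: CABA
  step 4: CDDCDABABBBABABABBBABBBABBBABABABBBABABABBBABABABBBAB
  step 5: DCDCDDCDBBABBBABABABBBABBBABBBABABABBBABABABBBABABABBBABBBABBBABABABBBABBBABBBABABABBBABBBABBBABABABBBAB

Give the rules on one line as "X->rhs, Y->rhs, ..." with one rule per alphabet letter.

A->BB, B->AB, C->D, D->CD

  step 4 ⇒ step 5: CDDCDABABBBABABABBBABBBABBBABABABBBABABABBBABABABBBAB ⇒ D·CD·CD·D·CD·BB·AB·BB·AB·AB·AB·BB·AB·BB·AB·BB·AB·AB·AB·BB·AB·AB·AB·BB·AB·AB·AB·BB·AB·BB·AB·BB·AB·AB·AB·BB·AB·BB·AB·BB·AB·AB·AB·BB·AB·BB·AB·BB·AB·AB·AB·BB·AB
    A ↦ BB
    B ↦ AB
    C ↦ D
    D ↦ CD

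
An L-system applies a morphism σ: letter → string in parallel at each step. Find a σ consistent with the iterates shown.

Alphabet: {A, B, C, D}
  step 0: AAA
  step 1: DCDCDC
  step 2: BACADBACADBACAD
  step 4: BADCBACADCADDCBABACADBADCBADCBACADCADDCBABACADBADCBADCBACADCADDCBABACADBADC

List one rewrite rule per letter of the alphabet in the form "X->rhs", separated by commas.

A->DC, B->BA, C->CAD, D->BA

  step 1 ⇒ step 2: DCDCDC ⇒ BA·CAD·BA·CAD·BA·CAD
    C ↦ CAD
    D ↦ BA
  step 0 ⇒ step 1: AAA ⇒ DC·DC·DC
    A ↦ DC
    B ↦ BA  (constrained at step 2)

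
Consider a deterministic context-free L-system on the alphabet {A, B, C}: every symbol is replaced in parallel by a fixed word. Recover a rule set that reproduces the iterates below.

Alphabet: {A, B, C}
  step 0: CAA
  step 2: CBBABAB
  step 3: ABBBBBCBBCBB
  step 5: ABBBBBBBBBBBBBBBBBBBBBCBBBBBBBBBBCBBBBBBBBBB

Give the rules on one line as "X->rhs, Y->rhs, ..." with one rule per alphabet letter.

  step 2 ⇒ step 3: CBBABAB ⇒ AB·BB·BB·C·BB·C·BB
    A ↦ C
    B ↦ BB
    C ↦ AB

A->C, B->BB, C->AB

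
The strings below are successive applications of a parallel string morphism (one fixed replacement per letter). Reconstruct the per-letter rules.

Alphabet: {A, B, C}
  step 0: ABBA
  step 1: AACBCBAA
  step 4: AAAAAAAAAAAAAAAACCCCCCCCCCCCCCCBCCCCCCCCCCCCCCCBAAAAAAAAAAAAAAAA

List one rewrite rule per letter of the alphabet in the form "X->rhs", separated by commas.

A->AA, B->CB, C->CC

  step 0 ⇒ step 1: ABBA ⇒ AA·CB·CB·AA
    A ↦ AA
    B ↦ CB
    C ↦ CC  (constrained at step 1)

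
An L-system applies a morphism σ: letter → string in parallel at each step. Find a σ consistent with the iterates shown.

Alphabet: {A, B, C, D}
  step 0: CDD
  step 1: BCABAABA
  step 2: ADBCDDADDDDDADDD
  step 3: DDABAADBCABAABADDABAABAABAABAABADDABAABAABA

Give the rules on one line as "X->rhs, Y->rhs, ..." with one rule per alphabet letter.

A->DD, B->AD, C->BC, D->ABA

  step 2 ⇒ step 3: ADBCDDADDDDDADDD ⇒ DD·ABA·AD·BC·ABA·ABA·DD·ABA·ABA·ABA·ABA·ABA·DD·ABA·ABA·ABA
    A ↦ DD
    B ↦ AD
    C ↦ BC
    D ↦ ABA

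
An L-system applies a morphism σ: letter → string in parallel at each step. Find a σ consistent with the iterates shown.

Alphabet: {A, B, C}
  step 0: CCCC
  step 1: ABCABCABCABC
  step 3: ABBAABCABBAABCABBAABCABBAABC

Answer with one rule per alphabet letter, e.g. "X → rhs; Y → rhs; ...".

A->B, B->A, C->ABC

  step 0 ⇒ step 1: CCCC ⇒ ABC·ABC·ABC·ABC
    C ↦ ABC
    A ↦ B  (constrained at step 1)
    B ↦ A  (constrained at step 1)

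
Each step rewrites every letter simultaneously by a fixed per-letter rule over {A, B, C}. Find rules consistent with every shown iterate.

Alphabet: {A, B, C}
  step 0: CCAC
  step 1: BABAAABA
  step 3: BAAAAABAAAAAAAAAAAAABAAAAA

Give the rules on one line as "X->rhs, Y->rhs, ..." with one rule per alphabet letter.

  step 0 ⇒ step 1: CCAC ⇒ BA·BA·AA·BA
    A ↦ AA
    C ↦ BA
    B ↦ C  (constrained at step 1)

A->AA, B->C, C->BA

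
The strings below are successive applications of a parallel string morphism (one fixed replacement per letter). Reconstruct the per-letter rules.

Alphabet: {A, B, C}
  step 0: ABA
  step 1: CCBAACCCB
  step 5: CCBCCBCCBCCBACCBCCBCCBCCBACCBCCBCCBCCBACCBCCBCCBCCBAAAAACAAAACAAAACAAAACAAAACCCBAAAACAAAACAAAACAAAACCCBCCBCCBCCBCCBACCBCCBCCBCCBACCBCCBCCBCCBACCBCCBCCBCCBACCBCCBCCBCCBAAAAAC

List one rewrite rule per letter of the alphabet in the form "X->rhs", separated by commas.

A->CCB, B->AAC, C->A

  step 0 ⇒ step 1: ABA ⇒ CCB·AAC·CCB
    A ↦ CCB
    B ↦ AAC
    C ↦ A  (constrained at step 1)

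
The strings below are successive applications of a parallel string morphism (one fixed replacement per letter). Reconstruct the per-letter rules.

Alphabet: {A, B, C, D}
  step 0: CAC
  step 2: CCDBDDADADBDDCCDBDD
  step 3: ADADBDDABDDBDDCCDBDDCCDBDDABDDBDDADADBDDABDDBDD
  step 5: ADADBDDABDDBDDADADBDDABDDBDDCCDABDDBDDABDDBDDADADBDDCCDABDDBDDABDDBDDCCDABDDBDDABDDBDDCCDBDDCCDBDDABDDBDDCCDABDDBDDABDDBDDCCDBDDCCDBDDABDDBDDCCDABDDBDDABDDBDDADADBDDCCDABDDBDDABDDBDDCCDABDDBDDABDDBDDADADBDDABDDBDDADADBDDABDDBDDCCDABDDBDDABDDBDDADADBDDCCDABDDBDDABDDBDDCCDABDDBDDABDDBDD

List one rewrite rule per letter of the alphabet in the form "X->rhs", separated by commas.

A->CCD, B->A, C->AD, D->BDD

  step 2 ⇒ step 3: CCDBDDADADBDDCCDBDD ⇒ AD·AD·BDD·A·BDD·BDD·CCD·BDD·CCD·BDD·A·BDD·BDD·AD·AD·BDD·A·BDD·BDD
    A ↦ CCD
    B ↦ A
    C ↦ AD
    D ↦ BDD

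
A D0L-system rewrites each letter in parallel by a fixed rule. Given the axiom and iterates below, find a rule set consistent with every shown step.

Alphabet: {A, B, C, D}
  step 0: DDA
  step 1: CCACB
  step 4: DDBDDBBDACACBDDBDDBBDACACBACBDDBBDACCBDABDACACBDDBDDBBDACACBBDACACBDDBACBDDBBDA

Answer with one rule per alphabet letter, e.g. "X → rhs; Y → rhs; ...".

  step 0 ⇒ step 1: DDA ⇒ C·C·ACB
    A ↦ ACB
    D ↦ C
    B ↦ BDA  (constrained at step 1)
    C ↦ DDB  (constrained at step 1)

A->ACB, B->BDA, C->DDB, D->C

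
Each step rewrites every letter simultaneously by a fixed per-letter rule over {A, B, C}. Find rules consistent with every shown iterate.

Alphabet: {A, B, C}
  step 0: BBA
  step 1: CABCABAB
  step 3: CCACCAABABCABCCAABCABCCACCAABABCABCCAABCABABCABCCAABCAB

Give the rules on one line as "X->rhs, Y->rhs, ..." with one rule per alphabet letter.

A->AB, B->CAB, C->CCA

  step 0 ⇒ step 1: BBA ⇒ CAB·CAB·AB
    A ↦ AB
    B ↦ CAB
    C ↦ CCA  (constrained at step 1)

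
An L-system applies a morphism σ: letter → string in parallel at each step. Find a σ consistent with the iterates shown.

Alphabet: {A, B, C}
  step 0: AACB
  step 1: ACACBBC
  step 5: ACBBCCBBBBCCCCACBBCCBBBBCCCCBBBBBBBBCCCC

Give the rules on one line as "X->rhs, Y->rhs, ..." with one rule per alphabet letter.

A->AC, B->C, C->BB

  step 0 ⇒ step 1: AACB ⇒ AC·AC·BB·C
    A ↦ AC
    B ↦ C
    C ↦ BB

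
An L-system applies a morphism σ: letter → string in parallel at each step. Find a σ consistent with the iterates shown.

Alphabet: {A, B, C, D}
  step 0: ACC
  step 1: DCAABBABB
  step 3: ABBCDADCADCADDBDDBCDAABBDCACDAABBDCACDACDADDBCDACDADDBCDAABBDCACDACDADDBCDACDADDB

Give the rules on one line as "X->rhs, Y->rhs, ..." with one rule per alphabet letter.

  step 0 ⇒ step 1: ACC ⇒ DCA·ABB·ABB
    A ↦ DCA
    C ↦ ABB
    B ↦ DDB  (constrained at step 1)
    D ↦ CDA  (constrained at step 1)

A->DCA, B->DDB, C->ABB, D->CDA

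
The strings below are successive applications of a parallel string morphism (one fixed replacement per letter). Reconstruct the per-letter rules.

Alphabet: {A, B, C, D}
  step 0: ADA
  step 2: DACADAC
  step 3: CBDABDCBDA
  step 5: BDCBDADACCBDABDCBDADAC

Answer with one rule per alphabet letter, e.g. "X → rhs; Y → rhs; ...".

  step 2 ⇒ step 3: DACADAC ⇒ C·BD·A·BD·C·BD·A
    A ↦ BD
    C ↦ A
    D ↦ C
    B ↦ DA  (constrained at step 3)

A->BD, B->DA, C->A, D->C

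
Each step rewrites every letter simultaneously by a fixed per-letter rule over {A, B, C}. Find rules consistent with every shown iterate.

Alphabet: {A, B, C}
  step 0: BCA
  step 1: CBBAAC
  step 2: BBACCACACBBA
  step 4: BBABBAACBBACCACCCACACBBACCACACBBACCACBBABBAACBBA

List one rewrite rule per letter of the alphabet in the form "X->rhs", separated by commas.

  step 1 ⇒ step 2: CBBAAC ⇒ BBA·C·C·AC·AC·BBA
    A ↦ AC
    B ↦ C
    C ↦ BBA

A->AC, B->C, C->BBA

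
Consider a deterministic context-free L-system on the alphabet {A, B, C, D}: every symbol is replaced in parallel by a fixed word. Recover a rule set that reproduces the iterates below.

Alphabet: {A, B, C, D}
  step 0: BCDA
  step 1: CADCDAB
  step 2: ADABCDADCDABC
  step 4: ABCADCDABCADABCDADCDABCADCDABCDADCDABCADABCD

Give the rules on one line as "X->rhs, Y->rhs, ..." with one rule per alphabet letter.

A->AB, B->C, C->AD, D->CD

  step 1 ⇒ step 2: CADCDAB ⇒ AD·AB·CD·AD·CD·AB·C
    A ↦ AB
    B ↦ C
    C ↦ AD
    D ↦ CD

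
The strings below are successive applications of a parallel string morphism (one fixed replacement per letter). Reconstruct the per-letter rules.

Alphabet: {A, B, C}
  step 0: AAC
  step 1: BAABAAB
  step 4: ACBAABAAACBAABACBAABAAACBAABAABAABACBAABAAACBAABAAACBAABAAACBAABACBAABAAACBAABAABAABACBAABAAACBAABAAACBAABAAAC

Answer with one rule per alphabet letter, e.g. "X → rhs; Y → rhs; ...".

A->BAA, B->AC, C->B

  step 0 ⇒ step 1: AAC ⇒ BAA·BAA·B
    A ↦ BAA
    C ↦ B
    B ↦ AC  (constrained at step 1)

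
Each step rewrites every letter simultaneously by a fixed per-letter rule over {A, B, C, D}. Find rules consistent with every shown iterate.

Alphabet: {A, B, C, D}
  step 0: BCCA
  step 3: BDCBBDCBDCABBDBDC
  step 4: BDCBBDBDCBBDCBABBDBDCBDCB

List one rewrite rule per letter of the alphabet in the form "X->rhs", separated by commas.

  step 3 ⇒ step 4: BDCBBDCBDCABBDBDC ⇒ BD·C·B·BD·BD·C·B·BD·C·B·AB·BD·BD·C·BD·C·B
    A ↦ AB
    B ↦ BD
    C ↦ B
    D ↦ C

A->AB, B->BD, C->B, D->C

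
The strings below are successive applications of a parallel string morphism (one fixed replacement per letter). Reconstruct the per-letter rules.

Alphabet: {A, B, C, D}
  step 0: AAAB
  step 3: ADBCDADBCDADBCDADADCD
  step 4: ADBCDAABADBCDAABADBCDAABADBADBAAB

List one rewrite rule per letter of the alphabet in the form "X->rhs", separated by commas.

A->AD, B->CD, C->AA, D->B

  step 3 ⇒ step 4: ADBCDADBCDADBCDADADCD ⇒ AD·B·CD·AA·B·AD·B·CD·AA·B·AD·B·CD·AA·B·AD·B·AD·B·AA·B
    A ↦ AD
    B ↦ CD
    C ↦ AA
    D ↦ B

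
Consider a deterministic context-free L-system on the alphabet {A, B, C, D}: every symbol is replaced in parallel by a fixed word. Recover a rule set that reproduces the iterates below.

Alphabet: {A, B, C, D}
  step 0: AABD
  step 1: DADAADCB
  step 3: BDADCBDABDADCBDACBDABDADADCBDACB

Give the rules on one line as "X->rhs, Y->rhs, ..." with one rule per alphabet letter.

A->DA, B->AD, C->BD, D->CB

  step 0 ⇒ step 1: AABD ⇒ DA·DA·AD·CB
    A ↦ DA
    B ↦ AD
    D ↦ CB
    C ↦ BD  (constrained at step 1)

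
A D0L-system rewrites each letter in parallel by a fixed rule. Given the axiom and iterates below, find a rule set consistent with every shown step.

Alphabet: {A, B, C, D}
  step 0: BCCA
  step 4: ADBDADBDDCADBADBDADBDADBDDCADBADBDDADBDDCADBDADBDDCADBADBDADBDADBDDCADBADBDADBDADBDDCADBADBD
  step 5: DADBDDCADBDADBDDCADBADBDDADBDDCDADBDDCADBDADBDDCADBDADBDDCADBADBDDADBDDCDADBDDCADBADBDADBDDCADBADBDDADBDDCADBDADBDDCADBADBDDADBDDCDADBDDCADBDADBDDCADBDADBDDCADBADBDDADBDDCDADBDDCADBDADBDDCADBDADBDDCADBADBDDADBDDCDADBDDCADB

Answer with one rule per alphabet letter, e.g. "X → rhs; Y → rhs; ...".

A->D, B->DDC, C->D, D->ADB

  step 4 ⇒ step 5: ADBDADBDDCADBADBDADBDADBDDCADBADBDDADBDDCADBDADBDDCADBADBDADBDADBDDCADBADBDADBDADBDDCADBADBD ⇒ D·ADB·DDC·ADB·D·ADB·DDC·ADB·ADB·D·D·ADB·DDC·D·ADB·DDC·ADB·D·ADB·DDC·ADB·D·ADB·DDC·ADB·ADB·D·D·ADB·DDC·D·ADB·DDC·ADB·ADB·D·ADB·DDC·ADB·ADB·D·D·ADB·DDC·ADB·D·ADB·DDC·ADB·ADB·D·D·ADB·DDC·D·ADB·DDC·ADB·D·ADB·DDC·ADB·D·ADB·DDC·ADB·ADB·D·D·ADB·DDC·D·ADB·DDC·ADB·D·ADB·DDC·ADB·D·ADB·DDC·ADB·ADB·D·D·ADB·DDC·D·ADB·DDC·ADB
    A ↦ D
    B ↦ DDC
    C ↦ D
    D ↦ ADB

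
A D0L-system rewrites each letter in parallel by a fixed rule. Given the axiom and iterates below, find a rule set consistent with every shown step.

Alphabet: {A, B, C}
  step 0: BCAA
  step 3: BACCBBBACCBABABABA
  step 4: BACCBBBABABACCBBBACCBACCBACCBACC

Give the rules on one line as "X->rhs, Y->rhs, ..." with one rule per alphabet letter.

A->CC, B->BA, C->B

  step 3 ⇒ step 4: BACCBBBACCBABABABA ⇒ BA·CC·B·B·BA·BA·BA·CC·B·B·BA·CC·BA·CC·BA·CC·BA·CC
    A ↦ CC
    B ↦ BA
    C ↦ B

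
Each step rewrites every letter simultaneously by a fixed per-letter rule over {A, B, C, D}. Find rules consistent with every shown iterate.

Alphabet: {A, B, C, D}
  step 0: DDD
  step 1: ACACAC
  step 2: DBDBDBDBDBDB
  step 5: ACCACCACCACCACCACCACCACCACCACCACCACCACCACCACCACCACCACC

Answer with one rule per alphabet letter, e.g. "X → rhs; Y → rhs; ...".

A->DB, B->C, C->DB, D->AC

  step 1 ⇒ step 2: ACACAC ⇒ DB·DB·DB·DB·DB·DB
    A ↦ DB
    C ↦ DB
    B ↦ C  (constrained at step 2)
  step 0 ⇒ step 1: DDD ⇒ AC·AC·AC
    D ↦ AC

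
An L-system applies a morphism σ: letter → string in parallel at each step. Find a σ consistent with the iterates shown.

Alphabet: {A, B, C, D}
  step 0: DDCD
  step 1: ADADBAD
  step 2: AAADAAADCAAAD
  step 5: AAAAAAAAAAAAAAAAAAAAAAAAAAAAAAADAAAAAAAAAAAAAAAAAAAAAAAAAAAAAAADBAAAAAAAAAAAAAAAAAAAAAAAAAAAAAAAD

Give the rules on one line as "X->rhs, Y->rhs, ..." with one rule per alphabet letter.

  step 1 ⇒ step 2: ADADBAD ⇒ AA·AD·AA·AD·C·AA·AD
    A ↦ AA
    B ↦ C
    D ↦ AD
  step 0 ⇒ step 1: DDCD ⇒ AD·AD·B·AD
    C ↦ B

A->AA, B->C, C->B, D->AD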